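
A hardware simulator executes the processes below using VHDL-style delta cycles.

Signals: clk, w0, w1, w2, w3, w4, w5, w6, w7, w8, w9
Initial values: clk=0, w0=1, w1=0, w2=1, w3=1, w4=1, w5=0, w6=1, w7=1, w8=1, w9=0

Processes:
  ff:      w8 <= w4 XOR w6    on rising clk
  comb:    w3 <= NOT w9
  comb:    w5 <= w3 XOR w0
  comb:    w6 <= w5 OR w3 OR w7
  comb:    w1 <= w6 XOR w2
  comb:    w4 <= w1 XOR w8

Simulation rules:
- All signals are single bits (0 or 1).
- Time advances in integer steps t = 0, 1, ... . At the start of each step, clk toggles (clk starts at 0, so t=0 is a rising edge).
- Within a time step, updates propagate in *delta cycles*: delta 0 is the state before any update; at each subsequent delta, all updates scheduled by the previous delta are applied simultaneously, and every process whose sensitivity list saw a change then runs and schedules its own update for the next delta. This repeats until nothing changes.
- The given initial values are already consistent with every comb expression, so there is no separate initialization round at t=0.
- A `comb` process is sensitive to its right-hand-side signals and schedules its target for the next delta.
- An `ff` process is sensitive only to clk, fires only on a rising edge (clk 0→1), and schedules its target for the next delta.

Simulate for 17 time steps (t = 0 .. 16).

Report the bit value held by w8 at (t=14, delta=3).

[bits: w4,w6,w1,w2,w9,w3,clk,w5,w7,w8,w0]
t=0: Δ0=11010100111 Δ1=11010110111 Δ2=11010110101 Δ3=01010110101 | 3Δ
t=1: Δ0=01010110101 Δ1=01010100101 | 1Δ
t=2: Δ0=01010100101 Δ1=01010110101 Δ2=01010110111 Δ3=11010110111 | 3Δ
t=3: Δ0=11010110111 Δ1=11010100111 | 1Δ
t=4: Δ0=11010100111 Δ1=11010110111 Δ2=11010110101 Δ3=01010110101 | 3Δ
t=5: Δ0=01010110101 Δ1=01010100101 | 1Δ
t=6: Δ0=01010100101 Δ1=01010110101 Δ2=01010110111 Δ3=11010110111 | 3Δ
t=7: Δ0=11010110111 Δ1=11010100111 | 1Δ
t=8: Δ0=11010100111 Δ1=11010110111 Δ2=11010110101 Δ3=01010110101 | 3Δ
t=9: Δ0=01010110101 Δ1=01010100101 | 1Δ
t=10: Δ0=01010100101 Δ1=01010110101 Δ2=01010110111 Δ3=11010110111 | 3Δ
t=11: Δ0=11010110111 Δ1=11010100111 | 1Δ
t=12: Δ0=11010100111 Δ1=11010110111 Δ2=11010110101 Δ3=01010110101 | 3Δ
t=13: Δ0=01010110101 Δ1=01010100101 | 1Δ
t=14: Δ0=01010100101 Δ1=01010110101 Δ2=01010110111 Δ3=11010110111 | 3Δ
t=15: Δ0=11010110111 Δ1=11010100111 | 1Δ
t=16: Δ0=11010100111 Δ1=11010110111 Δ2=11010110101 Δ3=01010110101 | 3Δ

1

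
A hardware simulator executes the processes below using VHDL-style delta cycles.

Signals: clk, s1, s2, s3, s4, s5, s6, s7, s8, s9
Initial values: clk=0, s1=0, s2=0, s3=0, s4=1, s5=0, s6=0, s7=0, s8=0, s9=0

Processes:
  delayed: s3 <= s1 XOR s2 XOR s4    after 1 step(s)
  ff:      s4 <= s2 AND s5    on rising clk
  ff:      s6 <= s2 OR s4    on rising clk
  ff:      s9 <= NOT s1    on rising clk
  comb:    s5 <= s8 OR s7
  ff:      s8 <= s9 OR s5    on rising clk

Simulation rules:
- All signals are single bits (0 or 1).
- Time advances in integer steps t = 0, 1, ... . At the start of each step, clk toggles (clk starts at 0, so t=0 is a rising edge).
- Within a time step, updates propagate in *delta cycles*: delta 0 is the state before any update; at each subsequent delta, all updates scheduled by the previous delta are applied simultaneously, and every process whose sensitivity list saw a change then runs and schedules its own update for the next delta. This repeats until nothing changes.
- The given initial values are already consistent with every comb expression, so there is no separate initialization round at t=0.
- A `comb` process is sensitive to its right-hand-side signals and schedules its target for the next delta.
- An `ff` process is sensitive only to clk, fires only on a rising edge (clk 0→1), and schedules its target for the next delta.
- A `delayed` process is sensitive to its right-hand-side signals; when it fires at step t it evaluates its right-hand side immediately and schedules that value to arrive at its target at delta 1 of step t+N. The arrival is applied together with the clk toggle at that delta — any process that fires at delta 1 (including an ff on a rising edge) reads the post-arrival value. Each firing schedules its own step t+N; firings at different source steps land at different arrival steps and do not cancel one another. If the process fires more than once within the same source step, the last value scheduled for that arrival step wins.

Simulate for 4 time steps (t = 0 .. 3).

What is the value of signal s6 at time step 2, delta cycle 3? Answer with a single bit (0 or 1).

0

[bits: s2,s8,clk,s1,s9,s4,s6,s7,s5,s3]
t=0: Δ0=0000010000 Δ1=0010010000 Δ2=0010101000 | 2Δ
t=1: Δ0=0010101000 Δ1=0000101000 | 1Δ
t=2: Δ0=0000101000 Δ1=0010101000 Δ2=0110100000 Δ3=0110100010 | 3Δ
t=3: Δ0=0110100010 Δ1=0100100010 | 1Δ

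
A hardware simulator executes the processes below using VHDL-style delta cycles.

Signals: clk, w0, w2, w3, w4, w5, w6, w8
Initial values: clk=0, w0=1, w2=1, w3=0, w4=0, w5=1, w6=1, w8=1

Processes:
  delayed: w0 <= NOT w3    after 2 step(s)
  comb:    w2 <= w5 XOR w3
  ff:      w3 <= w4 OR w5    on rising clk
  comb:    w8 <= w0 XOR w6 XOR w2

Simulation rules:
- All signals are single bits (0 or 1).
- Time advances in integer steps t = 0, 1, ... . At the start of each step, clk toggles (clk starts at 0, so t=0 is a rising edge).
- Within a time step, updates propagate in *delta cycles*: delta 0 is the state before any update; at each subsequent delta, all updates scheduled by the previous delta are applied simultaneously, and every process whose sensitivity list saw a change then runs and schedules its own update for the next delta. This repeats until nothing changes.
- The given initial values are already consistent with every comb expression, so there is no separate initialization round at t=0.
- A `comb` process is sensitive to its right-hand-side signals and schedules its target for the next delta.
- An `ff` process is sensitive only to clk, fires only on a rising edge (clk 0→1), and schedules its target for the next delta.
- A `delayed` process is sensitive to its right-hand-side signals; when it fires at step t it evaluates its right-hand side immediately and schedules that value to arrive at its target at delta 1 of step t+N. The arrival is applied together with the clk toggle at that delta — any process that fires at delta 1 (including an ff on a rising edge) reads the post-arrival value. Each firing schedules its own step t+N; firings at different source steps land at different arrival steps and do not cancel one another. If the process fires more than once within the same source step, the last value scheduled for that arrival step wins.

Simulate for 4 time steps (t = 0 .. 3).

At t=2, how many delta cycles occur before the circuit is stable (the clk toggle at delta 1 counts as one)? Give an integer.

2

t0.Δ0 w6=1 w3=0 w8=1 clk=0 w4=0 w2=1 w0=1 w5=1
t0.Δ1 w6=1 w3=0 w8=1 clk=1 w4=0 w2=1 w0=1 w5=1
t0.Δ2 w6=1 w3=1 w8=1 clk=1 w4=0 w2=1 w0=1 w5=1
t0.Δ3 w6=1 w3=1 w8=1 clk=1 w4=0 w2=0 w0=1 w5=1
t0.Δ4 w6=1 w3=1 w8=0 clk=1 w4=0 w2=0 w0=1 w5=1
t1.Δ0 w6=1 w3=1 w8=0 clk=1 w4=0 w2=0 w0=1 w5=1
t1.Δ1 w6=1 w3=1 w8=0 clk=0 w4=0 w2=0 w0=1 w5=1
t2.Δ0 w6=1 w3=1 w8=0 clk=0 w4=0 w2=0 w0=1 w5=1
t2.Δ1 w6=1 w3=1 w8=0 clk=1 w4=0 w2=0 w0=0 w5=1
t2.Δ2 w6=1 w3=1 w8=1 clk=1 w4=0 w2=0 w0=0 w5=1
t3.Δ0 w6=1 w3=1 w8=1 clk=1 w4=0 w2=0 w0=0 w5=1
t3.Δ1 w6=1 w3=1 w8=1 clk=0 w4=0 w2=0 w0=0 w5=1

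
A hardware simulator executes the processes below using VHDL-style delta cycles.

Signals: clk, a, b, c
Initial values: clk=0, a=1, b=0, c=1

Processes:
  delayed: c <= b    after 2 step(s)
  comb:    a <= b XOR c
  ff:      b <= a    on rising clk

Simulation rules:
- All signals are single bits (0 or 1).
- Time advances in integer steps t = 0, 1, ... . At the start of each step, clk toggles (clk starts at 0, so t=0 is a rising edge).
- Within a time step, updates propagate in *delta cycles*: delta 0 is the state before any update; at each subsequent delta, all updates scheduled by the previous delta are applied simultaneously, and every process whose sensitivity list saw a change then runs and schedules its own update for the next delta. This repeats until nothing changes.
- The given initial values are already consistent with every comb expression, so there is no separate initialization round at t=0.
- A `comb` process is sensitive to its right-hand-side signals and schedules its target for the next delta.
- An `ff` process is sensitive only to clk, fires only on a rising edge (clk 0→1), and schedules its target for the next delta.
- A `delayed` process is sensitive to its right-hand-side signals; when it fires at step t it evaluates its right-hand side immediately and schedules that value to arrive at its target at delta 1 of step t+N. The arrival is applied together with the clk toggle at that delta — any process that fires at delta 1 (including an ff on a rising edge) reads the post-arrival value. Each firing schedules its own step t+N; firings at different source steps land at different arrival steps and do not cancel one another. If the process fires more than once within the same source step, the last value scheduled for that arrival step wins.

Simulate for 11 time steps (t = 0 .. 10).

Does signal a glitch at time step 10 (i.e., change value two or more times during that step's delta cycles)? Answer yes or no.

t0.Δ0 clk=0 a=1 b=0 c=1
t0.Δ1 clk=1 a=1 b=0 c=1
t0.Δ2 clk=1 a=1 b=1 c=1
t0.Δ3 clk=1 a=0 b=1 c=1
t1.Δ0 clk=1 a=0 b=1 c=1
t1.Δ1 clk=0 a=0 b=1 c=1
t2.Δ0 clk=0 a=0 b=1 c=1
t2.Δ1 clk=1 a=0 b=1 c=1
t2.Δ2 clk=1 a=0 b=0 c=1
t2.Δ3 clk=1 a=1 b=0 c=1
t3.Δ0 clk=1 a=1 b=0 c=1
t3.Δ1 clk=0 a=1 b=0 c=1
t4.Δ0 clk=0 a=1 b=0 c=1
t4.Δ1 clk=1 a=1 b=0 c=0
t4.Δ2 clk=1 a=0 b=1 c=0
t4.Δ3 clk=1 a=1 b=1 c=0
t5.Δ0 clk=1 a=1 b=1 c=0
t5.Δ1 clk=0 a=1 b=1 c=0
t6.Δ0 clk=0 a=1 b=1 c=0
t6.Δ1 clk=1 a=1 b=1 c=1
t6.Δ2 clk=1 a=0 b=1 c=1
t7.Δ0 clk=1 a=0 b=1 c=1
t7.Δ1 clk=0 a=0 b=1 c=1
t8.Δ0 clk=0 a=0 b=1 c=1
t8.Δ1 clk=1 a=0 b=1 c=1
t8.Δ2 clk=1 a=0 b=0 c=1
t8.Δ3 clk=1 a=1 b=0 c=1
t9.Δ0 clk=1 a=1 b=0 c=1
t9.Δ1 clk=0 a=1 b=0 c=1
t10.Δ0 clk=0 a=1 b=0 c=1
t10.Δ1 clk=1 a=1 b=0 c=0
t10.Δ2 clk=1 a=0 b=1 c=0
t10.Δ3 clk=1 a=1 b=1 c=0

yes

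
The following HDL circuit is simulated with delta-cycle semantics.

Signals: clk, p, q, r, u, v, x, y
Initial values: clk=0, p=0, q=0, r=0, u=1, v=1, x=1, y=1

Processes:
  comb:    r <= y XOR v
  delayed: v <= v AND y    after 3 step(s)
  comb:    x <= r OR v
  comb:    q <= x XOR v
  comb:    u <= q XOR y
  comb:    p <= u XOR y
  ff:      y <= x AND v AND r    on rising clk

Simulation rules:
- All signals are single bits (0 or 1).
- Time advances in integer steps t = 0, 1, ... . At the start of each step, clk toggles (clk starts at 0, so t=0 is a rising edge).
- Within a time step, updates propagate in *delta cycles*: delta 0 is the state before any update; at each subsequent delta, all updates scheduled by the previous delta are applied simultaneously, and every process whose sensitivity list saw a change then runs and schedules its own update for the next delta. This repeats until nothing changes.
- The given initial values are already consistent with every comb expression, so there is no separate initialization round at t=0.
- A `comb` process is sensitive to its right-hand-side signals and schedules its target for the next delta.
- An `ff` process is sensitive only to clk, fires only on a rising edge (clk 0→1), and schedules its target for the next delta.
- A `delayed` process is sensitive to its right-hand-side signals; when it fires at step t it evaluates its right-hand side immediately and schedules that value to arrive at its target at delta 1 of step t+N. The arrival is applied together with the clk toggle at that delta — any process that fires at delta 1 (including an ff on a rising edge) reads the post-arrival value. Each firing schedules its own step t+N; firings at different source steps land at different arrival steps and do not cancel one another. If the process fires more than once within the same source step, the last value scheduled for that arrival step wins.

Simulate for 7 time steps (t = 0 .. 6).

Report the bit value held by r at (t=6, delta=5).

0

t=0 Δ0: clk=0 v=1 q=0 p=0 x=1 y=1 u=1 r=0
  Δ1: clk:0→1
  Δ2: y:1→0
  Δ3: p:0→1, u:1→0, r:0→1
  Δ4: p:1→0
  (4Δ to stable)
t=1 Δ0: clk=1 v=1 q=0 p=0 x=1 y=0 u=0 r=1
  Δ1: clk:1→0
  (1Δ to stable)
t=2 Δ0: clk=0 v=1 q=0 p=0 x=1 y=0 u=0 r=1
  Δ1: clk:0→1
  Δ2: y:0→1
  Δ3: p:0→1, u:0→1, r:1→0
  Δ4: p:1→0
  (4Δ to stable)
t=3 Δ0: clk=1 v=1 q=0 p=0 x=1 y=1 u=1 r=0
  Δ1: clk:1→0, v:1→0
  Δ2: q:0→1, x:1→0, r:0→1
  Δ3: q:1→0, x:0→1, u:1→0
  Δ4: q:0→1, p:0→1, u:0→1
  Δ5: p:1→0, u:1→0
  Δ6: p:0→1
  (6Δ to stable)
t=4 Δ0: clk=0 v=0 q=1 p=1 x=1 y=1 u=0 r=1
  Δ1: clk:0→1
  Δ2: y:1→0
  Δ3: p:1→0, u:0→1, r:1→0
  Δ4: p:0→1, x:1→0
  Δ5: q:1→0
  Δ6: u:1→0
  Δ7: p:1→0
  (7Δ to stable)
t=5 Δ0: clk=1 v=0 q=0 p=0 x=0 y=0 u=0 r=0
  Δ1: clk:1→0, v:0→1
  Δ2: q:0→1, x:0→1, r:0→1
  Δ3: q:1→0, u:0→1
  Δ4: p:0→1, u:1→0
  Δ5: p:1→0
  (5Δ to stable)
t=6 Δ0: clk=0 v=1 q=0 p=0 x=1 y=0 u=0 r=1
  Δ1: clk:0→1, v:1→0
  Δ2: q:0→1, r:1→0
  Δ3: x:1→0, u:0→1
  Δ4: q:1→0, p:0→1
  Δ5: u:1→0
  Δ6: p:1→0
  (6Δ to stable)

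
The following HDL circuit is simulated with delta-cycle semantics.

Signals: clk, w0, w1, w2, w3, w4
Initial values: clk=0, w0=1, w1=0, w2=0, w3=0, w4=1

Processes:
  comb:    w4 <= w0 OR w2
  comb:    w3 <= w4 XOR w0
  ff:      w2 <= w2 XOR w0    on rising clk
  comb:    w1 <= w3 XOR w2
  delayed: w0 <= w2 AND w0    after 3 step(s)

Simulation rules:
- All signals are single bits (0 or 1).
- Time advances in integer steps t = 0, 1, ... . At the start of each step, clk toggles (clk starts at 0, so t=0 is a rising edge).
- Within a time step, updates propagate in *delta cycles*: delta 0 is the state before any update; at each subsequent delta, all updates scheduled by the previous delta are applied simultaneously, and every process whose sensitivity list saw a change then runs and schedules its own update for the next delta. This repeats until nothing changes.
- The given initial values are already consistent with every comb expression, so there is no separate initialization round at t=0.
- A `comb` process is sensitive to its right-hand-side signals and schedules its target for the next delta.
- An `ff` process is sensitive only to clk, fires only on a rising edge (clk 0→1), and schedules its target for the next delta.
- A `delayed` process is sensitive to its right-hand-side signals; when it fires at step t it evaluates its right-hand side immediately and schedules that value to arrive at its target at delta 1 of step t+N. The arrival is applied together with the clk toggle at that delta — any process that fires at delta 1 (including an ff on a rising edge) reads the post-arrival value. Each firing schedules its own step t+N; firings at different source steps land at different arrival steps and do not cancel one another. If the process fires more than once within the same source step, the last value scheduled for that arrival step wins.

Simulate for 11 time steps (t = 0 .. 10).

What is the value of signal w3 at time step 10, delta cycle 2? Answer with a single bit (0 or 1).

0

[bits: w2,w0,clk,w4,w3,w1]
t=0: Δ0=010100 Δ1=011100 Δ2=111100 Δ3=111101 | 3Δ
t=1: Δ0=111101 Δ1=110101 | 1Δ
t=2: Δ0=110101 Δ1=111101 Δ2=011101 Δ3=011100 | 3Δ
t=3: Δ0=011100 Δ1=010100 | 1Δ
t=4: Δ0=010100 Δ1=011100 Δ2=111100 Δ3=111101 | 3Δ
t=5: Δ0=111101 Δ1=100101 Δ2=100111 Δ3=100110 | 3Δ
t=6: Δ0=100110 Δ1=101110 | 1Δ
t=7: Δ0=101110 Δ1=110110 Δ2=110100 Δ3=110101 | 3Δ
t=8: Δ0=110101 Δ1=101101 Δ2=101111 Δ3=101110 | 3Δ
t=9: Δ0=101110 Δ1=100110 | 1Δ
t=10: Δ0=100110 Δ1=111110 Δ2=011100 | 2Δ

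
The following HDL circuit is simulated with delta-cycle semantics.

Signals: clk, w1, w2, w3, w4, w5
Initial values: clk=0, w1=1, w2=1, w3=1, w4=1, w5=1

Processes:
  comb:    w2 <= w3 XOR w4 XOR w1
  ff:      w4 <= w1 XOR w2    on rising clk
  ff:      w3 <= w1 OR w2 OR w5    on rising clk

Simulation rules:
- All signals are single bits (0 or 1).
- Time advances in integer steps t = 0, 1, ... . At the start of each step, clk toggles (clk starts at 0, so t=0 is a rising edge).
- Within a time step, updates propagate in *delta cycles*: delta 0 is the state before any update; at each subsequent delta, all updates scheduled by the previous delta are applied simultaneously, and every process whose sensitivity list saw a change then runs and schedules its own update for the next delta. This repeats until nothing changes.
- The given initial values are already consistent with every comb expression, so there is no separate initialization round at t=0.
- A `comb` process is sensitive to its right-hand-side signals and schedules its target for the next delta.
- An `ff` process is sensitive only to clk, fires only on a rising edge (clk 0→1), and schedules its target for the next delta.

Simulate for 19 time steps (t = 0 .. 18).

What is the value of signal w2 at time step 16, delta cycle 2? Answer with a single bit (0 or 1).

t=0 Δ0: w4=1 w1=1 w2=1 w5=1 w3=1 clk=0
  Δ1: clk:0→1
  Δ2: w4:1→0
  Δ3: w2:1→0
  (3Δ to stable)
t=1 Δ0: w4=0 w1=1 w2=0 w5=1 w3=1 clk=1
  Δ1: clk:1→0
  (1Δ to stable)
t=2 Δ0: w4=0 w1=1 w2=0 w5=1 w3=1 clk=0
  Δ1: clk:0→1
  Δ2: w4:0→1
  Δ3: w2:0→1
  (3Δ to stable)
t=3 Δ0: w4=1 w1=1 w2=1 w5=1 w3=1 clk=1
  Δ1: clk:1→0
  (1Δ to stable)
t=4 Δ0: w4=1 w1=1 w2=1 w5=1 w3=1 clk=0
  Δ1: clk:0→1
  Δ2: w4:1→0
  Δ3: w2:1→0
  (3Δ to stable)
t=5 Δ0: w4=0 w1=1 w2=0 w5=1 w3=1 clk=1
  Δ1: clk:1→0
  (1Δ to stable)
t=6 Δ0: w4=0 w1=1 w2=0 w5=1 w3=1 clk=0
  Δ1: clk:0→1
  Δ2: w4:0→1
  Δ3: w2:0→1
  (3Δ to stable)
t=7 Δ0: w4=1 w1=1 w2=1 w5=1 w3=1 clk=1
  Δ1: clk:1→0
  (1Δ to stable)
t=8 Δ0: w4=1 w1=1 w2=1 w5=1 w3=1 clk=0
  Δ1: clk:0→1
  Δ2: w4:1→0
  Δ3: w2:1→0
  (3Δ to stable)
t=9 Δ0: w4=0 w1=1 w2=0 w5=1 w3=1 clk=1
  Δ1: clk:1→0
  (1Δ to stable)
t=10 Δ0: w4=0 w1=1 w2=0 w5=1 w3=1 clk=0
  Δ1: clk:0→1
  Δ2: w4:0→1
  Δ3: w2:0→1
  (3Δ to stable)
t=11 Δ0: w4=1 w1=1 w2=1 w5=1 w3=1 clk=1
  Δ1: clk:1→0
  (1Δ to stable)
t=12 Δ0: w4=1 w1=1 w2=1 w5=1 w3=1 clk=0
  Δ1: clk:0→1
  Δ2: w4:1→0
  Δ3: w2:1→0
  (3Δ to stable)
t=13 Δ0: w4=0 w1=1 w2=0 w5=1 w3=1 clk=1
  Δ1: clk:1→0
  (1Δ to stable)
t=14 Δ0: w4=0 w1=1 w2=0 w5=1 w3=1 clk=0
  Δ1: clk:0→1
  Δ2: w4:0→1
  Δ3: w2:0→1
  (3Δ to stable)
t=15 Δ0: w4=1 w1=1 w2=1 w5=1 w3=1 clk=1
  Δ1: clk:1→0
  (1Δ to stable)
t=16 Δ0: w4=1 w1=1 w2=1 w5=1 w3=1 clk=0
  Δ1: clk:0→1
  Δ2: w4:1→0
  Δ3: w2:1→0
  (3Δ to stable)
t=17 Δ0: w4=0 w1=1 w2=0 w5=1 w3=1 clk=1
  Δ1: clk:1→0
  (1Δ to stable)
t=18 Δ0: w4=0 w1=1 w2=0 w5=1 w3=1 clk=0
  Δ1: clk:0→1
  Δ2: w4:0→1
  Δ3: w2:0→1
  (3Δ to stable)

1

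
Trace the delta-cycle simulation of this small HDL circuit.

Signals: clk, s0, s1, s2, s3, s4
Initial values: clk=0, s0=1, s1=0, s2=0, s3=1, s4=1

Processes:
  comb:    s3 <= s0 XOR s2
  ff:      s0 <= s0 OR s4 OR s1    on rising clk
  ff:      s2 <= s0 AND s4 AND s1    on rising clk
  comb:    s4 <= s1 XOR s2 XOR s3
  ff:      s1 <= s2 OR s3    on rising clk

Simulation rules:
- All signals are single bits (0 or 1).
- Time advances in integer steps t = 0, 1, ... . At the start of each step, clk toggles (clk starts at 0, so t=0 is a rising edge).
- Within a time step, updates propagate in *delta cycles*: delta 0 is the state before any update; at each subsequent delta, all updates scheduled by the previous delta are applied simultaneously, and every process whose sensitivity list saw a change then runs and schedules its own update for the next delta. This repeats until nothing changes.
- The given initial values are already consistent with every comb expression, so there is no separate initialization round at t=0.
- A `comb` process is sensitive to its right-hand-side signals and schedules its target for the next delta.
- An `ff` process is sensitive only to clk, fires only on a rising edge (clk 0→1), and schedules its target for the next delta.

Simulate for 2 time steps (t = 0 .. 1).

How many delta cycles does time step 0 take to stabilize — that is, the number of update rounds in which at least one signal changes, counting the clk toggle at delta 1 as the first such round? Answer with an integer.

3

t=0 Δ0: s4=1 s1=0 clk=0 s3=1 s0=1 s2=0
  Δ1: clk:0→1
  Δ2: s1:0→1
  Δ3: s4:1→0
  (3Δ to stable)
t=1 Δ0: s4=0 s1=1 clk=1 s3=1 s0=1 s2=0
  Δ1: clk:1→0
  (1Δ to stable)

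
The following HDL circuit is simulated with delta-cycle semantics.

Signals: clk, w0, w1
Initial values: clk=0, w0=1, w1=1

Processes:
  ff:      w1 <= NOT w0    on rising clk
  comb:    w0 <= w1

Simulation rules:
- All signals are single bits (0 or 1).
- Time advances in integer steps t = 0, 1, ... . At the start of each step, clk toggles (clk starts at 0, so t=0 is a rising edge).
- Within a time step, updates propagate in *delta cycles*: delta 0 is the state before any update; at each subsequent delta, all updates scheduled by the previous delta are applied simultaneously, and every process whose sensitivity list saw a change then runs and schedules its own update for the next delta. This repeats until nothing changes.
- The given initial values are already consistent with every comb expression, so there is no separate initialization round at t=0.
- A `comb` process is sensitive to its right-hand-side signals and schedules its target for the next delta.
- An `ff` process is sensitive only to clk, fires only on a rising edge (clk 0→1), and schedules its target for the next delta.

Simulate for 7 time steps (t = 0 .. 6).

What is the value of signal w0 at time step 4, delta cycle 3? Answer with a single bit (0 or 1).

0

t0.Δ0 w1=1 clk=0 w0=1
t0.Δ1 w1=1 clk=1 w0=1
t0.Δ2 w1=0 clk=1 w0=1
t0.Δ3 w1=0 clk=1 w0=0
t1.Δ0 w1=0 clk=1 w0=0
t1.Δ1 w1=0 clk=0 w0=0
t2.Δ0 w1=0 clk=0 w0=0
t2.Δ1 w1=0 clk=1 w0=0
t2.Δ2 w1=1 clk=1 w0=0
t2.Δ3 w1=1 clk=1 w0=1
t3.Δ0 w1=1 clk=1 w0=1
t3.Δ1 w1=1 clk=0 w0=1
t4.Δ0 w1=1 clk=0 w0=1
t4.Δ1 w1=1 clk=1 w0=1
t4.Δ2 w1=0 clk=1 w0=1
t4.Δ3 w1=0 clk=1 w0=0
t5.Δ0 w1=0 clk=1 w0=0
t5.Δ1 w1=0 clk=0 w0=0
t6.Δ0 w1=0 clk=0 w0=0
t6.Δ1 w1=0 clk=1 w0=0
t6.Δ2 w1=1 clk=1 w0=0
t6.Δ3 w1=1 clk=1 w0=1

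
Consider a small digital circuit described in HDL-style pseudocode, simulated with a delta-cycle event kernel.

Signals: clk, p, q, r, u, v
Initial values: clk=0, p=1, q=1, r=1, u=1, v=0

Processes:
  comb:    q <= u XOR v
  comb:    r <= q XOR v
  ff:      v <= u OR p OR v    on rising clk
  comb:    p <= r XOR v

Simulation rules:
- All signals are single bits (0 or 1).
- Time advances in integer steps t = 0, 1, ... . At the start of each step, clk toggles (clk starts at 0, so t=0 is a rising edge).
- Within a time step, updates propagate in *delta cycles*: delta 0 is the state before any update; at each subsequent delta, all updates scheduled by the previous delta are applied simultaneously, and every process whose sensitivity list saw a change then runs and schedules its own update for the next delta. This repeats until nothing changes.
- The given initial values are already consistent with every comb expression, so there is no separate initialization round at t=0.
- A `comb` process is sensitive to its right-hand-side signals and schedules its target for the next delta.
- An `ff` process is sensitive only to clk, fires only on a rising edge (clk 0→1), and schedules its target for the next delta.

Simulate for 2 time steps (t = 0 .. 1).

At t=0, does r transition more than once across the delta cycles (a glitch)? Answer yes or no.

yes

t0.Δ0 q=1 clk=0 r=1 v=0 p=1 u=1
t0.Δ1 q=1 clk=1 r=1 v=0 p=1 u=1
t0.Δ2 q=1 clk=1 r=1 v=1 p=1 u=1
t0.Δ3 q=0 clk=1 r=0 v=1 p=0 u=1
t0.Δ4 q=0 clk=1 r=1 v=1 p=1 u=1
t0.Δ5 q=0 clk=1 r=1 v=1 p=0 u=1
t1.Δ0 q=0 clk=1 r=1 v=1 p=0 u=1
t1.Δ1 q=0 clk=0 r=1 v=1 p=0 u=1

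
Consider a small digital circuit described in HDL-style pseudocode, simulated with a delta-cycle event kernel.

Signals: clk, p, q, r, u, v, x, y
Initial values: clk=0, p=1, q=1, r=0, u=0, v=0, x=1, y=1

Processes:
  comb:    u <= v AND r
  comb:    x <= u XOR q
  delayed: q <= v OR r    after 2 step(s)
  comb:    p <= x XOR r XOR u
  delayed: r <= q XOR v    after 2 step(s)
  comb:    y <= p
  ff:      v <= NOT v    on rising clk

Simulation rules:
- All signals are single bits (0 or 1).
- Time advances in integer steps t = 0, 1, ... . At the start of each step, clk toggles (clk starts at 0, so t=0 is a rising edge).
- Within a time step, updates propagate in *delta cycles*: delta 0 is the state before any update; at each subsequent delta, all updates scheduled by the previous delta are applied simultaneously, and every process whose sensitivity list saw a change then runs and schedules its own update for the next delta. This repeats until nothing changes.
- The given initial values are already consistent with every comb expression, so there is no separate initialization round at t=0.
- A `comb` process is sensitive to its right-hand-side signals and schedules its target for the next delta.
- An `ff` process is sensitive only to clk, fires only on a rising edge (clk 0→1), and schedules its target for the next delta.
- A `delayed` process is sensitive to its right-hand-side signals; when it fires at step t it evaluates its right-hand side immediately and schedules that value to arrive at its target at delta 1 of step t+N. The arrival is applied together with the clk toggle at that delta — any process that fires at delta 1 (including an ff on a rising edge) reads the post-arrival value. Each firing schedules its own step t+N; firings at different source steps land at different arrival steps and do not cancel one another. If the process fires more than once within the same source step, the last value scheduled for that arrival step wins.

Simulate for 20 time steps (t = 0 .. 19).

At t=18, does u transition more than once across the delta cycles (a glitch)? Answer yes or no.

t0.Δ0 r=0 q=1 y=1 p=1 x=1 clk=0 u=0 v=0
t0.Δ1 r=0 q=1 y=1 p=1 x=1 clk=1 u=0 v=0
t0.Δ2 r=0 q=1 y=1 p=1 x=1 clk=1 u=0 v=1
t1.Δ0 r=0 q=1 y=1 p=1 x=1 clk=1 u=0 v=1
t1.Δ1 r=0 q=1 y=1 p=1 x=1 clk=0 u=0 v=1
t2.Δ0 r=0 q=1 y=1 p=1 x=1 clk=0 u=0 v=1
t2.Δ1 r=0 q=1 y=1 p=1 x=1 clk=1 u=0 v=1
t2.Δ2 r=0 q=1 y=1 p=1 x=1 clk=1 u=0 v=0
t3.Δ0 r=0 q=1 y=1 p=1 x=1 clk=1 u=0 v=0
t3.Δ1 r=0 q=1 y=1 p=1 x=1 clk=0 u=0 v=0
t4.Δ0 r=0 q=1 y=1 p=1 x=1 clk=0 u=0 v=0
t4.Δ1 r=1 q=0 y=1 p=1 x=1 clk=1 u=0 v=0
t4.Δ2 r=1 q=0 y=1 p=0 x=0 clk=1 u=0 v=1
t4.Δ3 r=1 q=0 y=0 p=1 x=0 clk=1 u=1 v=1
t4.Δ4 r=1 q=0 y=1 p=0 x=1 clk=1 u=1 v=1
t4.Δ5 r=1 q=0 y=0 p=1 x=1 clk=1 u=1 v=1
t4.Δ6 r=1 q=0 y=1 p=1 x=1 clk=1 u=1 v=1
t5.Δ0 r=1 q=0 y=1 p=1 x=1 clk=1 u=1 v=1
t5.Δ1 r=1 q=0 y=1 p=1 x=1 clk=0 u=1 v=1
t6.Δ0 r=1 q=0 y=1 p=1 x=1 clk=0 u=1 v=1
t6.Δ1 r=1 q=1 y=1 p=1 x=1 clk=1 u=1 v=1
t6.Δ2 r=1 q=1 y=1 p=1 x=0 clk=1 u=1 v=0
t6.Δ3 r=1 q=1 y=1 p=0 x=0 clk=1 u=0 v=0
t6.Δ4 r=1 q=1 y=0 p=1 x=1 clk=1 u=0 v=0
t6.Δ5 r=1 q=1 y=1 p=0 x=1 clk=1 u=0 v=0
t6.Δ6 r=1 q=1 y=0 p=0 x=1 clk=1 u=0 v=0
t7.Δ0 r=1 q=1 y=0 p=0 x=1 clk=1 u=0 v=0
t7.Δ1 r=1 q=1 y=0 p=0 x=1 clk=0 u=0 v=0
t8.Δ0 r=1 q=1 y=0 p=0 x=1 clk=0 u=0 v=0
t8.Δ1 r=1 q=1 y=0 p=0 x=1 clk=1 u=0 v=0
t8.Δ2 r=1 q=1 y=0 p=0 x=1 clk=1 u=0 v=1
t8.Δ3 r=1 q=1 y=0 p=0 x=1 clk=1 u=1 v=1
t8.Δ4 r=1 q=1 y=0 p=1 x=0 clk=1 u=1 v=1
t8.Δ5 r=1 q=1 y=1 p=0 x=0 clk=1 u=1 v=1
t8.Δ6 r=1 q=1 y=0 p=0 x=0 clk=1 u=1 v=1
t9.Δ0 r=1 q=1 y=0 p=0 x=0 clk=1 u=1 v=1
t9.Δ1 r=1 q=1 y=0 p=0 x=0 clk=0 u=1 v=1
t10.Δ0 r=1 q=1 y=0 p=0 x=0 clk=0 u=1 v=1
t10.Δ1 r=0 q=1 y=0 p=0 x=0 clk=1 u=1 v=1
t10.Δ2 r=0 q=1 y=0 p=1 x=0 clk=1 u=0 v=0
t10.Δ3 r=0 q=1 y=1 p=0 x=1 clk=1 u=0 v=0
t10.Δ4 r=0 q=1 y=0 p=1 x=1 clk=1 u=0 v=0
t10.Δ5 r=0 q=1 y=1 p=1 x=1 clk=1 u=0 v=0
t11.Δ0 r=0 q=1 y=1 p=1 x=1 clk=1 u=0 v=0
t11.Δ1 r=0 q=1 y=1 p=1 x=1 clk=0 u=0 v=0
t12.Δ0 r=0 q=1 y=1 p=1 x=1 clk=0 u=0 v=0
t12.Δ1 r=1 q=0 y=1 p=1 x=1 clk=1 u=0 v=0
t12.Δ2 r=1 q=0 y=1 p=0 x=0 clk=1 u=0 v=1
t12.Δ3 r=1 q=0 y=0 p=1 x=0 clk=1 u=1 v=1
t12.Δ4 r=1 q=0 y=1 p=0 x=1 clk=1 u=1 v=1
t12.Δ5 r=1 q=0 y=0 p=1 x=1 clk=1 u=1 v=1
t12.Δ6 r=1 q=0 y=1 p=1 x=1 clk=1 u=1 v=1
t13.Δ0 r=1 q=0 y=1 p=1 x=1 clk=1 u=1 v=1
t13.Δ1 r=1 q=0 y=1 p=1 x=1 clk=0 u=1 v=1
t14.Δ0 r=1 q=0 y=1 p=1 x=1 clk=0 u=1 v=1
t14.Δ1 r=1 q=1 y=1 p=1 x=1 clk=1 u=1 v=1
t14.Δ2 r=1 q=1 y=1 p=1 x=0 clk=1 u=1 v=0
t14.Δ3 r=1 q=1 y=1 p=0 x=0 clk=1 u=0 v=0
t14.Δ4 r=1 q=1 y=0 p=1 x=1 clk=1 u=0 v=0
t14.Δ5 r=1 q=1 y=1 p=0 x=1 clk=1 u=0 v=0
t14.Δ6 r=1 q=1 y=0 p=0 x=1 clk=1 u=0 v=0
t15.Δ0 r=1 q=1 y=0 p=0 x=1 clk=1 u=0 v=0
t15.Δ1 r=1 q=1 y=0 p=0 x=1 clk=0 u=0 v=0
t16.Δ0 r=1 q=1 y=0 p=0 x=1 clk=0 u=0 v=0
t16.Δ1 r=1 q=1 y=0 p=0 x=1 clk=1 u=0 v=0
t16.Δ2 r=1 q=1 y=0 p=0 x=1 clk=1 u=0 v=1
t16.Δ3 r=1 q=1 y=0 p=0 x=1 clk=1 u=1 v=1
t16.Δ4 r=1 q=1 y=0 p=1 x=0 clk=1 u=1 v=1
t16.Δ5 r=1 q=1 y=1 p=0 x=0 clk=1 u=1 v=1
t16.Δ6 r=1 q=1 y=0 p=0 x=0 clk=1 u=1 v=1
t17.Δ0 r=1 q=1 y=0 p=0 x=0 clk=1 u=1 v=1
t17.Δ1 r=1 q=1 y=0 p=0 x=0 clk=0 u=1 v=1
t18.Δ0 r=1 q=1 y=0 p=0 x=0 clk=0 u=1 v=1
t18.Δ1 r=0 q=1 y=0 p=0 x=0 clk=1 u=1 v=1
t18.Δ2 r=0 q=1 y=0 p=1 x=0 clk=1 u=0 v=0
t18.Δ3 r=0 q=1 y=1 p=0 x=1 clk=1 u=0 v=0
t18.Δ4 r=0 q=1 y=0 p=1 x=1 clk=1 u=0 v=0
t18.Δ5 r=0 q=1 y=1 p=1 x=1 clk=1 u=0 v=0
t19.Δ0 r=0 q=1 y=1 p=1 x=1 clk=1 u=0 v=0
t19.Δ1 r=0 q=1 y=1 p=1 x=1 clk=0 u=0 v=0

no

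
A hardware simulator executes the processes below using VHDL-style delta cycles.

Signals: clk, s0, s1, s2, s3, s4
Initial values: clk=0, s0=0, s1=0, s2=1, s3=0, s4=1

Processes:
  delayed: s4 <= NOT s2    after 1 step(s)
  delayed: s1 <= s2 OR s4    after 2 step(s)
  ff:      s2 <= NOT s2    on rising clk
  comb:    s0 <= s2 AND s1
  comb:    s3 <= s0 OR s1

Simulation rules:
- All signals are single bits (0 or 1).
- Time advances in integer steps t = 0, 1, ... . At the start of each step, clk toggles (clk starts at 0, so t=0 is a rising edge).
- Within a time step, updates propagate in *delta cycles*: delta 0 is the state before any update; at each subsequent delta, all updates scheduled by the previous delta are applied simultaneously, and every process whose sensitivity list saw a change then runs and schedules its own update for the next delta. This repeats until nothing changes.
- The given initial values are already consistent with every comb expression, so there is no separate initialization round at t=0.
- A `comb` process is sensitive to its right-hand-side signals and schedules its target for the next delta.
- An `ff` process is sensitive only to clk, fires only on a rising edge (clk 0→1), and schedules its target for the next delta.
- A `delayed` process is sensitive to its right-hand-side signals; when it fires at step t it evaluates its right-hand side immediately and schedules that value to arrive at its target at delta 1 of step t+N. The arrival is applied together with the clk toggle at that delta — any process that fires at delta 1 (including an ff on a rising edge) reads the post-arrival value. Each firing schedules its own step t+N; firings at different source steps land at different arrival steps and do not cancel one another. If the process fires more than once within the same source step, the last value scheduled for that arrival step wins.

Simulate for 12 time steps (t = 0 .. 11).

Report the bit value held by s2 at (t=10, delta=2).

[bits: s0,s4,s3,s2,clk,s1]
t=0: Δ0=010100 Δ1=010110 Δ2=010010 | 2Δ
t=1: Δ0=010010 Δ1=010000 | 1Δ
t=2: Δ0=010000 Δ1=010011 Δ2=011111 Δ3=111111 | 3Δ
t=3: Δ0=111111 Δ1=101101 | 1Δ
t=4: Δ0=101101 Δ1=101111 Δ2=101011 Δ3=001011 | 3Δ
t=5: Δ0=001011 Δ1=011001 | 1Δ
t=6: Δ0=011001 Δ1=011010 Δ2=010110 | 2Δ
t=7: Δ0=010110 Δ1=000101 Δ2=101101 | 2Δ
t=8: Δ0=101101 Δ1=101111 Δ2=101011 Δ3=001011 | 3Δ
t=9: Δ0=001011 Δ1=011001 | 1Δ
t=10: Δ0=011001 Δ1=011010 Δ2=010110 | 2Δ
t=11: Δ0=010110 Δ1=000101 Δ2=101101 | 2Δ

1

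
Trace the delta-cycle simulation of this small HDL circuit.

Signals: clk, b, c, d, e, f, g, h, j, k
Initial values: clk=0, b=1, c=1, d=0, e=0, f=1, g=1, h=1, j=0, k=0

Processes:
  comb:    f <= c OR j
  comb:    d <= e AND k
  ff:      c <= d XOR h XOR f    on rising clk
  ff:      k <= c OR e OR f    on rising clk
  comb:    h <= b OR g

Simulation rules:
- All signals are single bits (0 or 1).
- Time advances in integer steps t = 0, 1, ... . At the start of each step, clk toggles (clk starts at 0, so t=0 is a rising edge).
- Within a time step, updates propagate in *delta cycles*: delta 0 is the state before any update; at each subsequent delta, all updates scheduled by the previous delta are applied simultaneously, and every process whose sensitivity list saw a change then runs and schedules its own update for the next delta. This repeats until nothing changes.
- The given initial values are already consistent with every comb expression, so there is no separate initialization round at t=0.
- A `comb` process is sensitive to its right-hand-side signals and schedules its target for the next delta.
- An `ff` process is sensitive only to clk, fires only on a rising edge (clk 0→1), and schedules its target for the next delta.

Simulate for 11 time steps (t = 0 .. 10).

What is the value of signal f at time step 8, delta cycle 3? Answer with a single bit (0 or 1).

[bits: clk,d,e,f,h,j,b,c,g,k]
t=0: Δ0=0001101110 Δ1=1001101110 Δ2=1001101011 Δ3=1000101011 | 3Δ
t=1: Δ0=1000101011 Δ1=0000101011 | 1Δ
t=2: Δ0=0000101011 Δ1=1000101011 Δ2=1000101110 Δ3=1001101110 | 3Δ
t=3: Δ0=1001101110 Δ1=0001101110 | 1Δ
t=4: Δ0=0001101110 Δ1=1001101110 Δ2=1001101011 Δ3=1000101011 | 3Δ
t=5: Δ0=1000101011 Δ1=0000101011 | 1Δ
t=6: Δ0=0000101011 Δ1=1000101011 Δ2=1000101110 Δ3=1001101110 | 3Δ
t=7: Δ0=1001101110 Δ1=0001101110 | 1Δ
t=8: Δ0=0001101110 Δ1=1001101110 Δ2=1001101011 Δ3=1000101011 | 3Δ
t=9: Δ0=1000101011 Δ1=0000101011 | 1Δ
t=10: Δ0=0000101011 Δ1=1000101011 Δ2=1000101110 Δ3=1001101110 | 3Δ

0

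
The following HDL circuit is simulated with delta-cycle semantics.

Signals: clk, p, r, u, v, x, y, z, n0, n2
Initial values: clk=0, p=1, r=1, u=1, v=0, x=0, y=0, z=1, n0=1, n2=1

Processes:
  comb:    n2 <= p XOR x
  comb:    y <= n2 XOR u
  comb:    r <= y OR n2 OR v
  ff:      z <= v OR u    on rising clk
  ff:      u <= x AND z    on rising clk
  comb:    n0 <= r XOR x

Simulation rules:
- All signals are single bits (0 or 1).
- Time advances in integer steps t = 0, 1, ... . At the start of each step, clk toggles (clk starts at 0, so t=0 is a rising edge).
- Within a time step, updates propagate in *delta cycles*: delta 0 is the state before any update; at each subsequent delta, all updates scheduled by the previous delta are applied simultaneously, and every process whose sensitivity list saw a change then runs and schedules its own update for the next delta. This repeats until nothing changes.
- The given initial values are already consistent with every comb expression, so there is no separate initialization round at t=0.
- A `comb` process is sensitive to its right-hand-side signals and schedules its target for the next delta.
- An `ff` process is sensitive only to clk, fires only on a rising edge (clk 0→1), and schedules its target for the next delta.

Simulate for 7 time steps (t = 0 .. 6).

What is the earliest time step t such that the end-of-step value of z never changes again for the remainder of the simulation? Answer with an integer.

t=0 Δ0: x=0 y=0 r=1 n2=1 u=1 clk=0 p=1 z=1 n0=1 v=0
  Δ1: clk:0→1
  Δ2: u:1→0
  Δ3: y:0→1
  (3Δ to stable)
t=1 Δ0: x=0 y=1 r=1 n2=1 u=0 clk=1 p=1 z=1 n0=1 v=0
  Δ1: clk:1→0
  (1Δ to stable)
t=2 Δ0: x=0 y=1 r=1 n2=1 u=0 clk=0 p=1 z=1 n0=1 v=0
  Δ1: clk:0→1
  Δ2: z:1→0
  (2Δ to stable)
t=3 Δ0: x=0 y=1 r=1 n2=1 u=0 clk=1 p=1 z=0 n0=1 v=0
  Δ1: clk:1→0
  (1Δ to stable)
t=4 Δ0: x=0 y=1 r=1 n2=1 u=0 clk=0 p=1 z=0 n0=1 v=0
  Δ1: clk:0→1
  (1Δ to stable)
t=5 Δ0: x=0 y=1 r=1 n2=1 u=0 clk=1 p=1 z=0 n0=1 v=0
  Δ1: clk:1→0
  (1Δ to stable)
t=6 Δ0: x=0 y=1 r=1 n2=1 u=0 clk=0 p=1 z=0 n0=1 v=0
  Δ1: clk:0→1
  (1Δ to stable)

2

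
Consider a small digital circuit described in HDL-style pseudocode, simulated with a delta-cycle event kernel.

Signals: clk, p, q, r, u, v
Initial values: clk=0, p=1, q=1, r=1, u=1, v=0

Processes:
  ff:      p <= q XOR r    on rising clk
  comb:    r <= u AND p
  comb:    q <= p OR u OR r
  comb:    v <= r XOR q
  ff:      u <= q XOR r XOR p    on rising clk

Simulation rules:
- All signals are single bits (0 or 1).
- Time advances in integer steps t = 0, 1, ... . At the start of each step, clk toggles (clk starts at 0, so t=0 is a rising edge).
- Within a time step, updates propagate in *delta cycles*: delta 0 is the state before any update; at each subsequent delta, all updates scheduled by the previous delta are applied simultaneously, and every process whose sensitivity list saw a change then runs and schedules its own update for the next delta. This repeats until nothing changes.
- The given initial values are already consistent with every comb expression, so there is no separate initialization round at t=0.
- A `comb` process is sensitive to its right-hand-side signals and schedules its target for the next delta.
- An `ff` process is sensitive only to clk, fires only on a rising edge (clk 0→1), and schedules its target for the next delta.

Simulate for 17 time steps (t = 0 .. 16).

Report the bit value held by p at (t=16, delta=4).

0

t=0 Δ0: u=1 p=1 v=0 clk=0 r=1 q=1
  Δ1: clk:0→1
  Δ2: p:1→0
  Δ3: r:1→0
  Δ4: v:0→1
  (4Δ to stable)
t=1 Δ0: u=1 p=0 v=1 clk=1 r=0 q=1
  Δ1: clk:1→0
  (1Δ to stable)
t=2 Δ0: u=1 p=0 v=1 clk=0 r=0 q=1
  Δ1: clk:0→1
  Δ2: p:0→1
  Δ3: r:0→1
  Δ4: v:1→0
  (4Δ to stable)
t=3 Δ0: u=1 p=1 v=0 clk=1 r=1 q=1
  Δ1: clk:1→0
  (1Δ to stable)
t=4 Δ0: u=1 p=1 v=0 clk=0 r=1 q=1
  Δ1: clk:0→1
  Δ2: p:1→0
  Δ3: r:1→0
  Δ4: v:0→1
  (4Δ to stable)
t=5 Δ0: u=1 p=0 v=1 clk=1 r=0 q=1
  Δ1: clk:1→0
  (1Δ to stable)
t=6 Δ0: u=1 p=0 v=1 clk=0 r=0 q=1
  Δ1: clk:0→1
  Δ2: p:0→1
  Δ3: r:0→1
  Δ4: v:1→0
  (4Δ to stable)
t=7 Δ0: u=1 p=1 v=0 clk=1 r=1 q=1
  Δ1: clk:1→0
  (1Δ to stable)
t=8 Δ0: u=1 p=1 v=0 clk=0 r=1 q=1
  Δ1: clk:0→1
  Δ2: p:1→0
  Δ3: r:1→0
  Δ4: v:0→1
  (4Δ to stable)
t=9 Δ0: u=1 p=0 v=1 clk=1 r=0 q=1
  Δ1: clk:1→0
  (1Δ to stable)
t=10 Δ0: u=1 p=0 v=1 clk=0 r=0 q=1
  Δ1: clk:0→1
  Δ2: p:0→1
  Δ3: r:0→1
  Δ4: v:1→0
  (4Δ to stable)
t=11 Δ0: u=1 p=1 v=0 clk=1 r=1 q=1
  Δ1: clk:1→0
  (1Δ to stable)
t=12 Δ0: u=1 p=1 v=0 clk=0 r=1 q=1
  Δ1: clk:0→1
  Δ2: p:1→0
  Δ3: r:1→0
  Δ4: v:0→1
  (4Δ to stable)
t=13 Δ0: u=1 p=0 v=1 clk=1 r=0 q=1
  Δ1: clk:1→0
  (1Δ to stable)
t=14 Δ0: u=1 p=0 v=1 clk=0 r=0 q=1
  Δ1: clk:0→1
  Δ2: p:0→1
  Δ3: r:0→1
  Δ4: v:1→0
  (4Δ to stable)
t=15 Δ0: u=1 p=1 v=0 clk=1 r=1 q=1
  Δ1: clk:1→0
  (1Δ to stable)
t=16 Δ0: u=1 p=1 v=0 clk=0 r=1 q=1
  Δ1: clk:0→1
  Δ2: p:1→0
  Δ3: r:1→0
  Δ4: v:0→1
  (4Δ to stable)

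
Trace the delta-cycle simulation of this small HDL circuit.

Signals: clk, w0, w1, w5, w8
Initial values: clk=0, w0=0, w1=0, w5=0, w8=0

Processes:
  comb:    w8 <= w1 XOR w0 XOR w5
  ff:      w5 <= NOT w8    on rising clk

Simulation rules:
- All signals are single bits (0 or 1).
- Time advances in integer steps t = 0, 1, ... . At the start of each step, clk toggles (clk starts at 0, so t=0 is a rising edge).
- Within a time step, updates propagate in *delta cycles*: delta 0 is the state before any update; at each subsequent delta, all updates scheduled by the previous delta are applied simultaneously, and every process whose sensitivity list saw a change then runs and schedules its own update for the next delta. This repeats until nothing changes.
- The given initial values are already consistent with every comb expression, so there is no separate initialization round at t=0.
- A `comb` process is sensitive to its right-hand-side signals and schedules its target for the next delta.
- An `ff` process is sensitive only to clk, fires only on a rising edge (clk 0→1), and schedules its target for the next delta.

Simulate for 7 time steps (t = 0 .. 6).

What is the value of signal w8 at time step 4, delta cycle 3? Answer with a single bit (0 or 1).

[bits: clk,w1,w0,w5,w8]
t=0: Δ0=00000 Δ1=10000 Δ2=10010 Δ3=10011 | 3Δ
t=1: Δ0=10011 Δ1=00011 | 1Δ
t=2: Δ0=00011 Δ1=10011 Δ2=10001 Δ3=10000 | 3Δ
t=3: Δ0=10000 Δ1=00000 | 1Δ
t=4: Δ0=00000 Δ1=10000 Δ2=10010 Δ3=10011 | 3Δ
t=5: Δ0=10011 Δ1=00011 | 1Δ
t=6: Δ0=00011 Δ1=10011 Δ2=10001 Δ3=10000 | 3Δ

1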